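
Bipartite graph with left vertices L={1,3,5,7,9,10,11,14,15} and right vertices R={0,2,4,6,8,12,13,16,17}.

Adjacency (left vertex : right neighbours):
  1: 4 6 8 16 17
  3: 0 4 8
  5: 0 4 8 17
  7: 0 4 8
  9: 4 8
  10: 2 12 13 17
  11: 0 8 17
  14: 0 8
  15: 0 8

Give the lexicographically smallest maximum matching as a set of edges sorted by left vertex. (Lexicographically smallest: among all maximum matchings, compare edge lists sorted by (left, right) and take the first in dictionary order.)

|M| = 6 (so the lex-smallest maximum matching has 6 edges)
process left vertices in ascending order; for each, take the smallest-labelled available neighbour that still permits 6 edges overall, or leave it unmatched if none does
lex-smallest matching: {1-6, 3-0, 5-4, 7-8, 10-2, 11-17}

Lex-smallest maximum matching: {(1,6), (3,0), (5,4), (7,8), (10,2), (11,17)}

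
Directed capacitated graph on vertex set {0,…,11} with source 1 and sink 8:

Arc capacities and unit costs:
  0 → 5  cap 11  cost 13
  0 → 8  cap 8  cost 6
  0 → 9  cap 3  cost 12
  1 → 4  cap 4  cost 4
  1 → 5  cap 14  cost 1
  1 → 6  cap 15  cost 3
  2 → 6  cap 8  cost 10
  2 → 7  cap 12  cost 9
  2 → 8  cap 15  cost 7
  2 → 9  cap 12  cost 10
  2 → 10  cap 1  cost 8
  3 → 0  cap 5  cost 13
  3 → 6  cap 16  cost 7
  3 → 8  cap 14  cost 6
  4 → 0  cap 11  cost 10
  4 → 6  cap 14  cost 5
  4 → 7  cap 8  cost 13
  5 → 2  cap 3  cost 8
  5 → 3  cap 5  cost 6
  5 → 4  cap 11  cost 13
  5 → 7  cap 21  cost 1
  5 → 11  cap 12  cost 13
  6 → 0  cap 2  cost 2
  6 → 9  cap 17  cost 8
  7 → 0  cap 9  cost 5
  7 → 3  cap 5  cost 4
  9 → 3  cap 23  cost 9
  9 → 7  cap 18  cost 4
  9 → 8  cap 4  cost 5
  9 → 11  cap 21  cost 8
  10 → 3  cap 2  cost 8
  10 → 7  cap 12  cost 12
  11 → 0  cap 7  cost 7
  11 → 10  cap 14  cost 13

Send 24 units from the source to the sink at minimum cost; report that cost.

shortest-cost path #1: 1→6→0→8 push 2 @ unit cost 11 (adds 22)
shortest-cost path #2: 1→5→7→3→8 push 5 @ unit cost 12 (adds 60)
shortest-cost path #3: 1→5→7→0→8 push 6 @ unit cost 13 (adds 78)
shortest-cost path #4: 1→5→3→8 push 3 @ unit cost 13 (adds 39)
shortest-cost path #5: 1→6→9→8 push 4 @ unit cost 16 (adds 64)
shortest-cost path #6: 1→4→0→7→5→3→8 push 2 @ unit cost 20 (adds 40)
shortest-cost path #7: 1→4→0→7→5→2→8 push 2 @ unit cost 23 (adds 46)
total cost = 349

Minimum cost for 24 units: 349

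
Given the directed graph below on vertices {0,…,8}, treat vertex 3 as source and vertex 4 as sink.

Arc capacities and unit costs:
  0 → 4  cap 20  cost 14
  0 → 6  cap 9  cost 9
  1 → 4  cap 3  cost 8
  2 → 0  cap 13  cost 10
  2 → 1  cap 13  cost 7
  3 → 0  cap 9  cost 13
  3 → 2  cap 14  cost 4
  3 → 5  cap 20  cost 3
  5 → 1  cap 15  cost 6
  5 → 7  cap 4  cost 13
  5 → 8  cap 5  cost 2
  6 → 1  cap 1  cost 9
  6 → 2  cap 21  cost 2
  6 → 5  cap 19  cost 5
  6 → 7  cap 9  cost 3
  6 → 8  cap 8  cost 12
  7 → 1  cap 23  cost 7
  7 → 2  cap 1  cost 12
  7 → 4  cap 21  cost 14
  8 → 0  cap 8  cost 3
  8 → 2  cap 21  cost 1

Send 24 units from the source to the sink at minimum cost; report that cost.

shortest-cost path #1: 3→5→1→4 push 3 @ unit cost 17 (adds 51)
shortest-cost path #2: 3→5→8→0→4 push 5 @ unit cost 22 (adds 110)
shortest-cost path #3: 3→0→4 push 9 @ unit cost 27 (adds 243)
shortest-cost path #4: 3→2→0→4 push 6 @ unit cost 28 (adds 168)
shortest-cost path #5: 3→5→7→4 push 1 @ unit cost 30 (adds 30)
total cost = 602

Minimum cost for 24 units: 602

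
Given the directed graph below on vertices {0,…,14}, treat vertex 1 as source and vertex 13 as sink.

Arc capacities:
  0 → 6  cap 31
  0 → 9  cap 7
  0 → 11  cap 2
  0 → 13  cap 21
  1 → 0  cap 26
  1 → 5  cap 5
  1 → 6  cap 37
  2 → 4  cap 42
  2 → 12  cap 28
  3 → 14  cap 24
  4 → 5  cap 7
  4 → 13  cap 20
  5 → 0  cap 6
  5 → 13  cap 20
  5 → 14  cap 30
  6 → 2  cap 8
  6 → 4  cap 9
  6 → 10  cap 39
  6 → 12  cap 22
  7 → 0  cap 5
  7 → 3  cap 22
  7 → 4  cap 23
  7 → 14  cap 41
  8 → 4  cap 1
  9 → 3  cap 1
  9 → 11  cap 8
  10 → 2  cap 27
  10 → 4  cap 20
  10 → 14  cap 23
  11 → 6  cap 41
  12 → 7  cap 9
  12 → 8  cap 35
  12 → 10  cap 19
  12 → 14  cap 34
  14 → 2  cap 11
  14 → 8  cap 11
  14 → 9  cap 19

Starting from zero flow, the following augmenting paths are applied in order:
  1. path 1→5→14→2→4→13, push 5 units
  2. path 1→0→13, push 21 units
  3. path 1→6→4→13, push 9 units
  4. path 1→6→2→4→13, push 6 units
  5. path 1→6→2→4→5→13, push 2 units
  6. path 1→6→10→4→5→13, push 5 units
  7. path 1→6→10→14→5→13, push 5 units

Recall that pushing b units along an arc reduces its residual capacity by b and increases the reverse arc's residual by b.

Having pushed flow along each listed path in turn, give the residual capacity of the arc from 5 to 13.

Residual capacity of (5,13): 8

after path 1 (1→5→14→2→4→13, push 5): res(5,13)=20
after path 2 (1→0→13, push 21): res(5,13)=20
after path 3 (1→6→4→13, push 9): res(5,13)=20
after path 4 (1→6→2→4→13, push 6): res(5,13)=20
after path 5 (1→6→2→4→5→13, push 2): res(5,13)=18
after path 6 (1→6→10→4→5→13, push 5): res(5,13)=13
after path 7 (1→6→10→14→5→13, push 5): res(5,13)=8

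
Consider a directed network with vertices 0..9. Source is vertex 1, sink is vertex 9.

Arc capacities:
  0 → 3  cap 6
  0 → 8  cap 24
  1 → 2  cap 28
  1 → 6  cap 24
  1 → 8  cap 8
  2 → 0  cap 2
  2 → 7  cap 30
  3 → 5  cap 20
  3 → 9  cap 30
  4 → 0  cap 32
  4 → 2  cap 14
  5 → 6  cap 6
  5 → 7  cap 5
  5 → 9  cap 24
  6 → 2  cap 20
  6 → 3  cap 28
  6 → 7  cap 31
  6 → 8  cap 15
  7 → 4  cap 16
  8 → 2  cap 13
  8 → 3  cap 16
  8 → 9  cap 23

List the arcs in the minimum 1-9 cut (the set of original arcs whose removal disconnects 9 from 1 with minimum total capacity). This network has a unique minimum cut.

augment #1: 1→8→9 push 8
augment #2: 1→6→3→9 push 24
augment #3: 1→2→0→3→9 push 2
augment #4: 1→2→7→4→0→3→9 push 4
augment #5: 1→2→7→4→0→8→9 push 12
max flow = 50; residual-reachable set from 1 gives S-side
cut edges (S→T): {(1,6), (1,8), (2,0), (7,4)} total cap 50

Min-cut arcs: {(1,6), (1,8), (2,0), (7,4)} (total capacity 50)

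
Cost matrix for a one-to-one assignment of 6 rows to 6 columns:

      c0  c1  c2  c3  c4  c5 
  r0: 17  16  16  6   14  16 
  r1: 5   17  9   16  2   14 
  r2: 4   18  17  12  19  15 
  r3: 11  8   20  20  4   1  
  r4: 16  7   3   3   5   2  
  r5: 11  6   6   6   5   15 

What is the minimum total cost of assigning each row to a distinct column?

Minimum assignment cost: 22

optimal assignment: row0→col3 (cost 6), row1→col4 (cost 2), row2→col0 (cost 4), row3→col5 (cost 1), row4→col2 (cost 3), row5→col1 (cost 6)
total = 6 + 2 + 4 + 1 + 3 + 6 = 22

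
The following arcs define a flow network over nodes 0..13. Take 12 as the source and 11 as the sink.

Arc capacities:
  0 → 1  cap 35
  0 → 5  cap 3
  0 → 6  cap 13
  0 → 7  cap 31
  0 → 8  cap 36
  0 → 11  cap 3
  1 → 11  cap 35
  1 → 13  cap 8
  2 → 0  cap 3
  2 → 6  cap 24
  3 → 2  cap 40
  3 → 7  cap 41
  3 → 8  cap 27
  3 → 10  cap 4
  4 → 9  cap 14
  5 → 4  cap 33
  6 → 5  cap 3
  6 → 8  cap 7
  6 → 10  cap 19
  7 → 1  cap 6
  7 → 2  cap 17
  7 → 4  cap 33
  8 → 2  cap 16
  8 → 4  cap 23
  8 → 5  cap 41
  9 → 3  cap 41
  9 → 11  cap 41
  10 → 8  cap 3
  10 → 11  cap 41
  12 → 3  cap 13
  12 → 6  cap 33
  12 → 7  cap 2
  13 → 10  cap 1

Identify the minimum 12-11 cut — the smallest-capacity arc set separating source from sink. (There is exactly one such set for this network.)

Min-cut arcs: {(6,5), (6,8), (6,10), (12,3), (12,7)} (total capacity 44)

augment #1: 12→3→10→11 push 4
augment #2: 12→6→10→11 push 19
augment #3: 12→7→1→11 push 2
augment #4: 12→3→2→0→11 push 3
augment #5: 12→3→7→1→11 push 4
augment #6: 12→3→7→4→9→11 push 2
augment #7: 12→6→5→4→9→11 push 3
augment #8: 12→6→8→4→9→11 push 7
max flow = 44; residual-reachable set from 12 gives S-side
cut edges (S→T): {(6,5), (6,8), (6,10), (12,3), (12,7)} total cap 44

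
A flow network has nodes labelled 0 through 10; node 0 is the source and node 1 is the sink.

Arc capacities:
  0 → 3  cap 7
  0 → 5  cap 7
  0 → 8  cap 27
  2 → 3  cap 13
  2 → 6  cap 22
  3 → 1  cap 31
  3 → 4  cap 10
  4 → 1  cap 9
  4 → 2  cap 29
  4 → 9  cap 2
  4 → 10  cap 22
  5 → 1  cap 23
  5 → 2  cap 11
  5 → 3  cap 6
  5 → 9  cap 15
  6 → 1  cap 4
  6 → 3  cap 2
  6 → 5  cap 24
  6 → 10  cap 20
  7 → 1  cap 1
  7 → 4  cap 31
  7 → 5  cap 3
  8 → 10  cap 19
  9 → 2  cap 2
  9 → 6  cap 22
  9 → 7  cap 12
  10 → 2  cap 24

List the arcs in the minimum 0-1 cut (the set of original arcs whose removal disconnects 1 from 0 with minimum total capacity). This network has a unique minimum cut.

augment #1: 0→3→1 push 7
augment #2: 0→5→1 push 7
augment #3: 0→8→10→2→3→1 push 13
augment #4: 0→8→10→2→6→1 push 4
augment #5: 0→8→10→2→6→3→1 push 2
max flow = 33; residual-reachable set from 0 gives S-side
cut edges (S→T): {(0,3), (0,5), (8,10)} total cap 33

Min-cut arcs: {(0,3), (0,5), (8,10)} (total capacity 33)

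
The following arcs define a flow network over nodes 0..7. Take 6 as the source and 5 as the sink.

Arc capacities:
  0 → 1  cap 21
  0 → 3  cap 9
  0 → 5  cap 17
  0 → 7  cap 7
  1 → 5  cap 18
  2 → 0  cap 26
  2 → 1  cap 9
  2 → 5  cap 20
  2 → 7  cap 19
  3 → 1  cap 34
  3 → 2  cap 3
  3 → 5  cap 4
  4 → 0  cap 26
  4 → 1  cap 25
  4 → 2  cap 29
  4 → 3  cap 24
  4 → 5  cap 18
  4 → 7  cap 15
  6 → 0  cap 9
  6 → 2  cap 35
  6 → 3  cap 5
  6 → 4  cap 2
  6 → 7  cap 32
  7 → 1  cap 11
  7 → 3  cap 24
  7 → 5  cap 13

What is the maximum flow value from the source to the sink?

augment #1: 6→0→5 bottleneck 9, total now 9
augment #2: 6→2→5 bottleneck 20, total now 29
augment #3: 6→3→5 bottleneck 4, total now 33
augment #4: 6→4→5 bottleneck 2, total now 35
augment #5: 6→7→5 bottleneck 13, total now 48
augment #6: 6→2→0→5 bottleneck 8, total now 56
augment #7: 6→2→1→5 bottleneck 7, total now 63
augment #8: 6→3→1→5 bottleneck 1, total now 64
augment #9: 6→7→1→5 bottleneck 10, total now 74

Maximum flow value: 74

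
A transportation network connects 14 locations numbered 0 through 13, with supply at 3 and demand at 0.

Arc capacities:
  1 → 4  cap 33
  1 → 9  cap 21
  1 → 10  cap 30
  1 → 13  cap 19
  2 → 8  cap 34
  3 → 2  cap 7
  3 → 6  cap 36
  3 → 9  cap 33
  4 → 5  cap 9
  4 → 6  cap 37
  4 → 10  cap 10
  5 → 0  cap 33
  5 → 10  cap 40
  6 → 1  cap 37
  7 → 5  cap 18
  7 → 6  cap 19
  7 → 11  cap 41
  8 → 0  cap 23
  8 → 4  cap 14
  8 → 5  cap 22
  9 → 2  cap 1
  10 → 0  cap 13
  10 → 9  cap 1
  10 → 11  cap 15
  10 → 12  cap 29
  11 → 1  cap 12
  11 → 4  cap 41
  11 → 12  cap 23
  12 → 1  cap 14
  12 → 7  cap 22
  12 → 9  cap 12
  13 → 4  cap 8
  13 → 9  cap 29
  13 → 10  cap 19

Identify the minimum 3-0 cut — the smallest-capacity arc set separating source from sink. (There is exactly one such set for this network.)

Min-cut arcs: {(3,2), (3,6), (9,2)} (total capacity 44)

augment #1: 3→2→8→0 push 7
augment #2: 3→6→1→10→0 push 13
augment #3: 3→9→2→8→0 push 1
augment #4: 3→6→1→4→5→0 push 9
augment #5: 3→6→1→10→12→7→5→0 push 14
max flow = 44; residual-reachable set from 3 gives S-side
cut edges (S→T): {(3,2), (3,6), (9,2)} total cap 44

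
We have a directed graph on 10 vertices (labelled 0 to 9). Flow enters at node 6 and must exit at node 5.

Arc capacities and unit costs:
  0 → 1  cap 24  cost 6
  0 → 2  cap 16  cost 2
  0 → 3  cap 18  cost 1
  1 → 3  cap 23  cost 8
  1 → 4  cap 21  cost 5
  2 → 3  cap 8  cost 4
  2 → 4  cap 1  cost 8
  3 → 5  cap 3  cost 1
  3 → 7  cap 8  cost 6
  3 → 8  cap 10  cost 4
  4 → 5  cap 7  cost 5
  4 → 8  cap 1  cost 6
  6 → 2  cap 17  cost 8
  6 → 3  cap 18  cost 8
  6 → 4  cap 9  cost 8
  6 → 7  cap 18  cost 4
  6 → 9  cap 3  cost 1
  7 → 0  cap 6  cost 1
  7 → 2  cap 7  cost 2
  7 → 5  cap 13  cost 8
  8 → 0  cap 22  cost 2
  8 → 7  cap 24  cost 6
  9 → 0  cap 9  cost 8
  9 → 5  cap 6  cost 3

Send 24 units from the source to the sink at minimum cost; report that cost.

Minimum cost for 24 units: 254

shortest-cost path #1: 6→9→5 push 3 @ unit cost 4 (adds 12)
shortest-cost path #2: 6→7→0→3→5 push 3 @ unit cost 7 (adds 21)
shortest-cost path #3: 6→7→5 push 13 @ unit cost 12 (adds 156)
shortest-cost path #4: 6→4→5 push 5 @ unit cost 13 (adds 65)
total cost = 254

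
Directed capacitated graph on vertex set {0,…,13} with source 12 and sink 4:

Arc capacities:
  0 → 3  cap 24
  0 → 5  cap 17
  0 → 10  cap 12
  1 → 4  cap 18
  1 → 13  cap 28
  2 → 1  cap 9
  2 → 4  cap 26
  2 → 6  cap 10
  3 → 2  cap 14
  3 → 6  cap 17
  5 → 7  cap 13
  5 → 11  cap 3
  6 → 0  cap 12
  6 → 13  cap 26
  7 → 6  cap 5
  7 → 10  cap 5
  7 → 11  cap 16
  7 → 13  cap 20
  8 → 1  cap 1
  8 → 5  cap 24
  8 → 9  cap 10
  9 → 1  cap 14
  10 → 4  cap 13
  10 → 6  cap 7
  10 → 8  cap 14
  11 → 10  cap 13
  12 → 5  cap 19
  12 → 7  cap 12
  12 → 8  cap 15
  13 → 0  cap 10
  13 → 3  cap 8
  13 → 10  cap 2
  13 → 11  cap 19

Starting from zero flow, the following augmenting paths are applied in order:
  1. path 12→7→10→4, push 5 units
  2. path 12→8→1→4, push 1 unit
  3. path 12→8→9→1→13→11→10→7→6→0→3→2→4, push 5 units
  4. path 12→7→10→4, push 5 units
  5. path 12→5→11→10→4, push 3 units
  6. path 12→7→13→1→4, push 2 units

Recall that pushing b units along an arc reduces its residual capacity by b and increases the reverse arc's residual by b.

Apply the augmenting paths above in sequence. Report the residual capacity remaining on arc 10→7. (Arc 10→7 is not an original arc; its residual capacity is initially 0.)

Residual capacity of (10,7): 5

after path 1 (12→7→10→4, push 5): res(10,7)=5
after path 2 (12→8→1→4, push 1): res(10,7)=5
after path 3 (12→8→9→1→13→11→10→7→6→0→3→2→4, push 5): res(10,7)=0
after path 4 (12→7→10→4, push 5): res(10,7)=5
after path 5 (12→5→11→10→4, push 3): res(10,7)=5
after path 6 (12→7→13→1→4, push 2): res(10,7)=5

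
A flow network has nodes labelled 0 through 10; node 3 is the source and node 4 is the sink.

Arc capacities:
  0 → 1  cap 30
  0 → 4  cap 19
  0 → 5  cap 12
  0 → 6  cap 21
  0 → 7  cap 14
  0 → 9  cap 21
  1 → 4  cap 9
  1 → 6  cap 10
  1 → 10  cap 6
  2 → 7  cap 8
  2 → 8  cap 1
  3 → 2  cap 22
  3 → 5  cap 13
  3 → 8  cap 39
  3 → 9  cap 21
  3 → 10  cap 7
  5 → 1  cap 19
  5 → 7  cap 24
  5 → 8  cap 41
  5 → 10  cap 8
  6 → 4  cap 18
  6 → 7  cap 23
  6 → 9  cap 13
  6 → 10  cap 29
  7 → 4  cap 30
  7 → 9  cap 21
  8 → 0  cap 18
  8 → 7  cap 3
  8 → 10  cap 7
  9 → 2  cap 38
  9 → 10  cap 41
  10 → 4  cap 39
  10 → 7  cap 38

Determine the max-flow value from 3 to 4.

Maximum flow value: 77

augment #1: 3→10→4 bottleneck 7, total now 7
augment #2: 3→2→7→4 bottleneck 8, total now 15
augment #3: 3→5→1→4 bottleneck 9, total now 24
augment #4: 3→5→7→4 bottleneck 4, total now 28
augment #5: 3→8→0→4 bottleneck 18, total now 46
augment #6: 3→8→7→4 bottleneck 3, total now 49
augment #7: 3→8→10→4 bottleneck 7, total now 56
augment #8: 3→9→10→4 bottleneck 21, total now 77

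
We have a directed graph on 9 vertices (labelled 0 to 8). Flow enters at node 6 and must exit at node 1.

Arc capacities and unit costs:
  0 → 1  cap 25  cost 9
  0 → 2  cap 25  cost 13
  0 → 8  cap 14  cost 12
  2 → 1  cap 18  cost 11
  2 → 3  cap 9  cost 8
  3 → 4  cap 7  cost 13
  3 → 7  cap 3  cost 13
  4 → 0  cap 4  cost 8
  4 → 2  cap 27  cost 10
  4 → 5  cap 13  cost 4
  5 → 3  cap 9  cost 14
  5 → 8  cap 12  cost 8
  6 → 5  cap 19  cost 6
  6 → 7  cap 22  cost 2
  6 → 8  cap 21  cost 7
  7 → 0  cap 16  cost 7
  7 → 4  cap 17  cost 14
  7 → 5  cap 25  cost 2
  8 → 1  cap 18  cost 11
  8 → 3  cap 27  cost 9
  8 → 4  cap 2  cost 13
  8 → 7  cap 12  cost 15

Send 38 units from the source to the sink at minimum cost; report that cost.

shortest-cost path #1: 6→8→1 push 18 @ unit cost 18 (adds 324)
shortest-cost path #2: 6→7→0→1 push 16 @ unit cost 18 (adds 288)
shortest-cost path #3: 6→7→4→0→1 push 4 @ unit cost 33 (adds 132)
total cost = 744

Minimum cost for 38 units: 744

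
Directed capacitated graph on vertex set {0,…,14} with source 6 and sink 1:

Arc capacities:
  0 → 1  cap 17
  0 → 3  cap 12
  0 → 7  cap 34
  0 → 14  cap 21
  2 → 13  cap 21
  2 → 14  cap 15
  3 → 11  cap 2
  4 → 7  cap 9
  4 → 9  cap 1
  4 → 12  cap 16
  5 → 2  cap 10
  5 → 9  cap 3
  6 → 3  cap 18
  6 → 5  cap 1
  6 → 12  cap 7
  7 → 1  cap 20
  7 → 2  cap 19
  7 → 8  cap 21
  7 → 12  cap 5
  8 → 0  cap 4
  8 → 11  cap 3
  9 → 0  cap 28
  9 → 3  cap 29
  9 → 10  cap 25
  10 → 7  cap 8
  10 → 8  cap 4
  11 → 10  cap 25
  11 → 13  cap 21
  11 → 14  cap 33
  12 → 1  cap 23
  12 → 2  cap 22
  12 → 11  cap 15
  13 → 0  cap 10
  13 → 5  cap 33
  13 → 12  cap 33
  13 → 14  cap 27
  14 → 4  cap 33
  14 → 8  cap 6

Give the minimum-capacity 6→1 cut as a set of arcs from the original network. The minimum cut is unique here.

Min-cut arcs: {(3,11), (6,5), (6,12)} (total capacity 10)

augment #1: 6→12→1 push 7
augment #2: 6→5→9→0→1 push 1
augment #3: 6→3→11→10→7→1 push 2
max flow = 10; residual-reachable set from 6 gives S-side
cut edges (S→T): {(3,11), (6,5), (6,12)} total cap 10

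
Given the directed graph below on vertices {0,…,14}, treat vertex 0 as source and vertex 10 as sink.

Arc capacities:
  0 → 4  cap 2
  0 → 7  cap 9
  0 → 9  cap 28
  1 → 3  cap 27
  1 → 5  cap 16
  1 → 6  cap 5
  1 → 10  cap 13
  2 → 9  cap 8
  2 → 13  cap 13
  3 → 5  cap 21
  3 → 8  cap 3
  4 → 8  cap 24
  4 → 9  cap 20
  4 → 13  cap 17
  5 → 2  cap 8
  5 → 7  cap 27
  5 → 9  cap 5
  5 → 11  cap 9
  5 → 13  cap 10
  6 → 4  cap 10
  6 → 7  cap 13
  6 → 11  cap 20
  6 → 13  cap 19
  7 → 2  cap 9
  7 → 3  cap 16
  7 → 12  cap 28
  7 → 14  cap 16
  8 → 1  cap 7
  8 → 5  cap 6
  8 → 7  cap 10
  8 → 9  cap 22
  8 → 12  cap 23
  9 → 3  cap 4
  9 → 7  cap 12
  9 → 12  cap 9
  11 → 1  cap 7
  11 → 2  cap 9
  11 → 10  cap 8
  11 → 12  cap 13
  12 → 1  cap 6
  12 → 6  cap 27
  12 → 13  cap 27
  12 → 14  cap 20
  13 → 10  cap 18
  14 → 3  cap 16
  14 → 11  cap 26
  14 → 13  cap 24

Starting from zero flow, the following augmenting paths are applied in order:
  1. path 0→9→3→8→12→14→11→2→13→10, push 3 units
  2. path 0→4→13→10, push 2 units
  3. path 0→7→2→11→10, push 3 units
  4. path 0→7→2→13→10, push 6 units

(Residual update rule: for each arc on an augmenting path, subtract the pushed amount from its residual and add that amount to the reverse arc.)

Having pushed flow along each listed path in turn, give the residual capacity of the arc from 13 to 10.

after path 1 (0→9→3→8→12→14→11→2→13→10, push 3): res(13,10)=15
after path 2 (0→4→13→10, push 2): res(13,10)=13
after path 3 (0→7→2→11→10, push 3): res(13,10)=13
after path 4 (0→7→2→13→10, push 6): res(13,10)=7

Residual capacity of (13,10): 7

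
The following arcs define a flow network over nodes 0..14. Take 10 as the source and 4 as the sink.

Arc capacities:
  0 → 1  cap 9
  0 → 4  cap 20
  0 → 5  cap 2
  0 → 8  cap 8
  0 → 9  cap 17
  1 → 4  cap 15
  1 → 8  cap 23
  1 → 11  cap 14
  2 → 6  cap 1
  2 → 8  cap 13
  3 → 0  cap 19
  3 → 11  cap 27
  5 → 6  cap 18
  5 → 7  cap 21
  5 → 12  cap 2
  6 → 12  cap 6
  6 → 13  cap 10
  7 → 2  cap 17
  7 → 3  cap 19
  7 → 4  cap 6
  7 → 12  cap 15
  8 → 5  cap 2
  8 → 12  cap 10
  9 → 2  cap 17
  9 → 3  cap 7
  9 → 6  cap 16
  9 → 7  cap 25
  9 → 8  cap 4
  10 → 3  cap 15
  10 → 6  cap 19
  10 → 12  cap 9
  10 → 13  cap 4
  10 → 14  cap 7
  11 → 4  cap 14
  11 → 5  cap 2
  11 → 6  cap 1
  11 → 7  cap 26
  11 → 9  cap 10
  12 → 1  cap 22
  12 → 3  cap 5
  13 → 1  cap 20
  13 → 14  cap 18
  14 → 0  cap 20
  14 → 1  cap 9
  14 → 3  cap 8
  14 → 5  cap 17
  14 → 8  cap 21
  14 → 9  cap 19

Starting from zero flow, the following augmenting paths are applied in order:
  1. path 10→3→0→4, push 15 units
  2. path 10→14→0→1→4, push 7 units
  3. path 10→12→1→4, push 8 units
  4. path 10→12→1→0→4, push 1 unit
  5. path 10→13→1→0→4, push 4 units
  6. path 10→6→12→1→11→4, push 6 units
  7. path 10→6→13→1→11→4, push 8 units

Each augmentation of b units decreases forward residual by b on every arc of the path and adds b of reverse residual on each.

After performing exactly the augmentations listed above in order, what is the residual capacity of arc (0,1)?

Residual capacity of (0,1): 7

after path 1 (10→3→0→4, push 15): res(0,1)=9
after path 2 (10→14→0→1→4, push 7): res(0,1)=2
after path 3 (10→12→1→4, push 8): res(0,1)=2
after path 4 (10→12→1→0→4, push 1): res(0,1)=3
after path 5 (10→13→1→0→4, push 4): res(0,1)=7
after path 6 (10→6→12→1→11→4, push 6): res(0,1)=7
after path 7 (10→6→13→1→11→4, push 8): res(0,1)=7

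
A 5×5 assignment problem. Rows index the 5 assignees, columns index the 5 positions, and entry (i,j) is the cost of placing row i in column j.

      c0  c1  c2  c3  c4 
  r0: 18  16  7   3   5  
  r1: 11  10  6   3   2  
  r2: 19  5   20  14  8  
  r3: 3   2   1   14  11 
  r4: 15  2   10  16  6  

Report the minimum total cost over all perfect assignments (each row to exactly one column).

Minimum assignment cost: 22

optimal assignment: row0→col3 (cost 3), row1→col2 (cost 6), row2→col4 (cost 8), row3→col0 (cost 3), row4→col1 (cost 2)
total = 3 + 6 + 8 + 3 + 2 = 22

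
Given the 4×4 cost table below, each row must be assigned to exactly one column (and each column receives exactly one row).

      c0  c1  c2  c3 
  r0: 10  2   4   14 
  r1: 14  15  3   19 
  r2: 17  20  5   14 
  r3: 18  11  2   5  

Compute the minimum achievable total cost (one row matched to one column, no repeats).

Minimum assignment cost: 26

optimal assignment: row0→col1 (cost 2), row1→col0 (cost 14), row2→col2 (cost 5), row3→col3 (cost 5)
total = 2 + 14 + 5 + 5 = 26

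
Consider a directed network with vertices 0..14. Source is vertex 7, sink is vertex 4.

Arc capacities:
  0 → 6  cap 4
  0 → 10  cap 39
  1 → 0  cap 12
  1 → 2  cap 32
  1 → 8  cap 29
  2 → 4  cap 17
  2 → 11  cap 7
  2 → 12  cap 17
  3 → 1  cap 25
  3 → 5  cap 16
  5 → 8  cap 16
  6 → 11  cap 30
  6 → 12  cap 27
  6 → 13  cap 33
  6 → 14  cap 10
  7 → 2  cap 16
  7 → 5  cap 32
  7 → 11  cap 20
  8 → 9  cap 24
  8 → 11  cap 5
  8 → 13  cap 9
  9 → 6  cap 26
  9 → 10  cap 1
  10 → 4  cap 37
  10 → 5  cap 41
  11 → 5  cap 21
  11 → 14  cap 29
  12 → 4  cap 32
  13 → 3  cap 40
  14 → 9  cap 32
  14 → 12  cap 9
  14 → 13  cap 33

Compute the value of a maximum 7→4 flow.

Maximum flow value: 52

augment #1: 7→2→4 bottleneck 16, total now 16
augment #2: 7→11→14→12→4 bottleneck 9, total now 25
augment #3: 7→5→8→9→10→4 bottleneck 1, total now 26
augment #4: 7→5→8→9→6→12→4 bottleneck 15, total now 41
augment #5: 7→11→14→9→6→12→4 bottleneck 8, total now 49
augment #6: 7→11→14→13→3→1→2→4 bottleneck 1, total now 50
augment #7: 7→11→14→13→3→1→0→10→4 bottleneck 2, total now 52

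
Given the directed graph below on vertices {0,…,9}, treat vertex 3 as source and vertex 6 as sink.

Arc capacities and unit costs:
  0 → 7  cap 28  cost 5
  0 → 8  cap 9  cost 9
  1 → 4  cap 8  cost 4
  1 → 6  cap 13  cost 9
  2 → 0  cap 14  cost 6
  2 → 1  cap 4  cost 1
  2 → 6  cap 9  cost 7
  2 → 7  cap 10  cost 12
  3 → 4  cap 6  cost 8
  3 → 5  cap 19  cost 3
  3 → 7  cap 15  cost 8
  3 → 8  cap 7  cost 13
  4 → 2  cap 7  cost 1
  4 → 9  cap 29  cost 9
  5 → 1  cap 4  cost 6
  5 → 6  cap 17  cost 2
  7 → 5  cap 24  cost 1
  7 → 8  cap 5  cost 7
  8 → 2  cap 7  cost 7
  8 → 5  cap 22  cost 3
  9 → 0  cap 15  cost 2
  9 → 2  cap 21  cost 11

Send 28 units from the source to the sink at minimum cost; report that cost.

shortest-cost path #1: 3→5→6 push 17 @ unit cost 5 (adds 85)
shortest-cost path #2: 3→4→2→6 push 6 @ unit cost 16 (adds 96)
shortest-cost path #3: 3→5→1→6 push 2 @ unit cost 18 (adds 36)
shortest-cost path #4: 3→7→5→1→6 push 2 @ unit cost 24 (adds 48)
shortest-cost path #5: 3→8→2→6 push 1 @ unit cost 27 (adds 27)
total cost = 292

Minimum cost for 28 units: 292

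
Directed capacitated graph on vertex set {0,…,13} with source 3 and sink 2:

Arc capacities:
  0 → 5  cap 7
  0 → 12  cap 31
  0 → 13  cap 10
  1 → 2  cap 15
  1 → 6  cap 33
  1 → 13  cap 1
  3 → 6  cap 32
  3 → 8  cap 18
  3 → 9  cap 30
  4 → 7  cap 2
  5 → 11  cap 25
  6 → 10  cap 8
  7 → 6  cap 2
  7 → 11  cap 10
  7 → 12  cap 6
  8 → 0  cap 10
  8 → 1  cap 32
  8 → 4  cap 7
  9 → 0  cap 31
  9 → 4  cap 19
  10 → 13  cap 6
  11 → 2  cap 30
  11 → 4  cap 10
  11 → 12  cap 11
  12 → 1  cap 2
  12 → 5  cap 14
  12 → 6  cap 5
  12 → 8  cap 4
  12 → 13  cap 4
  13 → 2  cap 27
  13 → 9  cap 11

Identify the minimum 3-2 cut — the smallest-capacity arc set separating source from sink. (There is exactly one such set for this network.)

augment #1: 3→8→1→2 push 15
augment #2: 3→6→10→13→2 push 6
augment #3: 3→8→0→13→2 push 3
augment #4: 3→9→0→13→2 push 7
augment #5: 3→9→0→5→11→2 push 7
augment #6: 3→9→0→12→13→2 push 4
augment #7: 3→9→4→7→11→2 push 2
augment #8: 3→9→0→8→1→13→2 push 1
augment #9: 3→9→0→12→5→11→2 push 9
max flow = 54; residual-reachable set from 3 gives S-side
cut edges (S→T): {(3,8), (3,9), (10,13)} total cap 54

Min-cut arcs: {(3,8), (3,9), (10,13)} (total capacity 54)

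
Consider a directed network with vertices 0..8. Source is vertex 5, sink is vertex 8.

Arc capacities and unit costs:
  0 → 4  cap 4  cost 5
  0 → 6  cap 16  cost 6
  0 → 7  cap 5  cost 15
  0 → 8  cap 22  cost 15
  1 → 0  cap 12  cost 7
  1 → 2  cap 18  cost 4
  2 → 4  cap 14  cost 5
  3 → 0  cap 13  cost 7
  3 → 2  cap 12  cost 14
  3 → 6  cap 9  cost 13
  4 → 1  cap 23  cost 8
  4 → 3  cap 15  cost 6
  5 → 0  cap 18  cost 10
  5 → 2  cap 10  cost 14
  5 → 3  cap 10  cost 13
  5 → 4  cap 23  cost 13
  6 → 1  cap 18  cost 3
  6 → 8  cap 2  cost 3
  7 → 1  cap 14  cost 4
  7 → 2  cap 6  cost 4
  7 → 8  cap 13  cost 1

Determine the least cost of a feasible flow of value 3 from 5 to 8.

shortest-cost path #1: 5→0→6→8 push 2 @ unit cost 19 (adds 38)
shortest-cost path #2: 5→0→8 push 1 @ unit cost 25 (adds 25)
total cost = 63

Minimum cost for 3 units: 63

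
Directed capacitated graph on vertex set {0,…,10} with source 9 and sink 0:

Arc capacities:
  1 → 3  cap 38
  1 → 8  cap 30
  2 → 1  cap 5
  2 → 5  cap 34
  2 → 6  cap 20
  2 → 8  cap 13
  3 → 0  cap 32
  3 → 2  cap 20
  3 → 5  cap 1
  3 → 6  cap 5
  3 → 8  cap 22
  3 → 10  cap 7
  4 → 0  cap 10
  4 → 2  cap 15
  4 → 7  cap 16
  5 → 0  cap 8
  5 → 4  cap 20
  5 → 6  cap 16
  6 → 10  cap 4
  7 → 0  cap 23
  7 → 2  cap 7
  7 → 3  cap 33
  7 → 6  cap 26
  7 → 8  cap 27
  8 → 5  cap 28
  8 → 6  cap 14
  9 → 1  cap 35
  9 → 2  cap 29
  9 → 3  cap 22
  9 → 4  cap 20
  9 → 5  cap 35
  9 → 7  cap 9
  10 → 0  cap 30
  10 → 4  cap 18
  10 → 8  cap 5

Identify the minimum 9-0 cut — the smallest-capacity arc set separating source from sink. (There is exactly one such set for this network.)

augment #1: 9→3→0 push 22
augment #2: 9→4→0 push 10
augment #3: 9→5→0 push 8
augment #4: 9→7→0 push 9
augment #5: 9→1→3→0 push 10
augment #6: 9→4→7→0 push 10
augment #7: 9→1→3→10→0 push 7
augment #8: 9→2→6→10→0 push 4
augment #9: 9→5→4→7→0 push 4
max flow = 84; residual-reachable set from 9 gives S-side
cut edges (S→T): {(3,0), (3,10), (4,0), (5,0), (6,10), (7,0)} total cap 84

Min-cut arcs: {(3,0), (3,10), (4,0), (5,0), (6,10), (7,0)} (total capacity 84)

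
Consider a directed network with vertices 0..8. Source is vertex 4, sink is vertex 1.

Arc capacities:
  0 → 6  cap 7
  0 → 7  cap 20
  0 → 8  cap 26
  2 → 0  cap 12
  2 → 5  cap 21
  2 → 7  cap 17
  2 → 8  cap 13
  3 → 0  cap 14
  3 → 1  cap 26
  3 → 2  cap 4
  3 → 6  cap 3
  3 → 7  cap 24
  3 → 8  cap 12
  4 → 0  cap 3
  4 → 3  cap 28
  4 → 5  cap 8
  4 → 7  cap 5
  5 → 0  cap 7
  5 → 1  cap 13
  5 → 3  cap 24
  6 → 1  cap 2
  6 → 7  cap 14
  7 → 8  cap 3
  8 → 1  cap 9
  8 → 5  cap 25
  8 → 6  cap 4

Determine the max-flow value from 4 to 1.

augment #1: 4→3→1 bottleneck 26, total now 26
augment #2: 4→5→1 bottleneck 8, total now 34
augment #3: 4→0→6→1 bottleneck 2, total now 36
augment #4: 4→0→8→1 bottleneck 1, total now 37
augment #5: 4→3→8→1 bottleneck 2, total now 39
augment #6: 4→7→8→1 bottleneck 3, total now 42

Maximum flow value: 42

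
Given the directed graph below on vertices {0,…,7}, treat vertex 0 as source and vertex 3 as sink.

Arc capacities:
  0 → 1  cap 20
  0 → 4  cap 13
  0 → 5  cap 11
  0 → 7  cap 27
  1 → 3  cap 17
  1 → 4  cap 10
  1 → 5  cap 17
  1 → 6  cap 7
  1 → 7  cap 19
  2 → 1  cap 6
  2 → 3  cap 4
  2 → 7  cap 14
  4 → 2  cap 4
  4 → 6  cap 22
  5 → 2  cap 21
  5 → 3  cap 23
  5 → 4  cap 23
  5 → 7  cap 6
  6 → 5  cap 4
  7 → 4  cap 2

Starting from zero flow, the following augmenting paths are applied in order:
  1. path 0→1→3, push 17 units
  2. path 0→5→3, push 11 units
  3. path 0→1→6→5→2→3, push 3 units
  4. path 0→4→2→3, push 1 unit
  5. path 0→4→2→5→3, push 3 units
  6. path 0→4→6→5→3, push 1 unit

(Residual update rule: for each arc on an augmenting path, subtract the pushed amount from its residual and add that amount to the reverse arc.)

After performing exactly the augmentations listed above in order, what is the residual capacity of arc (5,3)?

after path 1 (0→1→3, push 17): res(5,3)=23
after path 2 (0→5→3, push 11): res(5,3)=12
after path 3 (0→1→6→5→2→3, push 3): res(5,3)=12
after path 4 (0→4→2→3, push 1): res(5,3)=12
after path 5 (0→4→2→5→3, push 3): res(5,3)=9
after path 6 (0→4→6→5→3, push 1): res(5,3)=8

Residual capacity of (5,3): 8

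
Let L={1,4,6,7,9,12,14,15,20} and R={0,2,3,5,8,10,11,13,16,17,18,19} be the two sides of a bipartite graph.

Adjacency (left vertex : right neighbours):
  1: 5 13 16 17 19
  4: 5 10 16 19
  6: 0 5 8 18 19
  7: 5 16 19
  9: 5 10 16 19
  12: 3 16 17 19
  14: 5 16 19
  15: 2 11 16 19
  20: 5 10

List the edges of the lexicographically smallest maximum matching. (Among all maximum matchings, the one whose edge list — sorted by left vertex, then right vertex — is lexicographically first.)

Lex-smallest maximum matching: {(1,13), (4,5), (6,0), (7,16), (9,10), (12,3), (14,19), (15,2)}

|M| = 8 (so the lex-smallest maximum matching has 8 edges)
process left vertices in ascending order; for each, take the smallest-labelled available neighbour that still permits 8 edges overall, or leave it unmatched if none does
lex-smallest matching: {1-13, 4-5, 6-0, 7-16, 9-10, 12-3, 14-19, 15-2}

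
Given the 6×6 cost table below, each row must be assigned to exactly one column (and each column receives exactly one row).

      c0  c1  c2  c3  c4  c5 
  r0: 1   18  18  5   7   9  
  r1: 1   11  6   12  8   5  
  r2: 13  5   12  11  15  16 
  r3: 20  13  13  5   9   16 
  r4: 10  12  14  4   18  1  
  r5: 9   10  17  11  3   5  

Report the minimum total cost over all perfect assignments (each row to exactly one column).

Minimum assignment cost: 21

optimal assignment: row0→col0 (cost 1), row1→col2 (cost 6), row2→col1 (cost 5), row3→col3 (cost 5), row4→col5 (cost 1), row5→col4 (cost 3)
total = 1 + 6 + 5 + 5 + 1 + 3 = 21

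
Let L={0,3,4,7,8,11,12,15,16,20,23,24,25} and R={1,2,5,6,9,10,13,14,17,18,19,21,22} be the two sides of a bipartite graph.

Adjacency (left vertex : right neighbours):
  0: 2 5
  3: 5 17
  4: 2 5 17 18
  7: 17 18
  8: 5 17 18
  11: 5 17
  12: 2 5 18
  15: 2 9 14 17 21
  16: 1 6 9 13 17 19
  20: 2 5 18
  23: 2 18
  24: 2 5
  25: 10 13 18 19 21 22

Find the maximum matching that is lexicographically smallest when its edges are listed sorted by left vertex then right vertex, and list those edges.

Lex-smallest maximum matching: {(0,2), (3,5), (4,17), (7,18), (15,9), (16,1), (25,10)}

|M| = 7 (so the lex-smallest maximum matching has 7 edges)
process left vertices in ascending order; for each, take the smallest-labelled available neighbour that still permits 7 edges overall, or leave it unmatched if none does
lex-smallest matching: {0-2, 3-5, 4-17, 7-18, 15-9, 16-1, 25-10}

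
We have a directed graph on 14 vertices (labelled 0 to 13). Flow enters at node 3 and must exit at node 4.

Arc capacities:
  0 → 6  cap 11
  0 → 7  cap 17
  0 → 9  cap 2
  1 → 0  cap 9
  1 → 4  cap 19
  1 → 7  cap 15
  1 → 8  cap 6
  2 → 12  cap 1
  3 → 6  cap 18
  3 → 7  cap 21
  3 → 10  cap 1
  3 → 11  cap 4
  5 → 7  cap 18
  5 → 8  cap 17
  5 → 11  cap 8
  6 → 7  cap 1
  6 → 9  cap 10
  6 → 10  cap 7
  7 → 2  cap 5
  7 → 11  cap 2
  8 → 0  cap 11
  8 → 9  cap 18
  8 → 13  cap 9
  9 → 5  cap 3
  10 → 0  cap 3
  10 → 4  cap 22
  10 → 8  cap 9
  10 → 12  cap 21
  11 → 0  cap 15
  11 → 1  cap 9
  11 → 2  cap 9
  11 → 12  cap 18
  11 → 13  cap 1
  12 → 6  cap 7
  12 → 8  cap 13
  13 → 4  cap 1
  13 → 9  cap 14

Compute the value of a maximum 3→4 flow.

augment #1: 3→10→4 bottleneck 1, total now 1
augment #2: 3→6→10→4 bottleneck 7, total now 8
augment #3: 3→11→1→4 bottleneck 4, total now 12
augment #4: 3→7→11→1→4 bottleneck 2, total now 14
augment #5: 3→6→9→5→8→13→4 bottleneck 1, total now 15
augment #6: 3→6→9→5→11→1→4 bottleneck 2, total now 17
augment #7: 3→7→2→12→8→5→11→1→4 bottleneck 1, total now 18

Maximum flow value: 18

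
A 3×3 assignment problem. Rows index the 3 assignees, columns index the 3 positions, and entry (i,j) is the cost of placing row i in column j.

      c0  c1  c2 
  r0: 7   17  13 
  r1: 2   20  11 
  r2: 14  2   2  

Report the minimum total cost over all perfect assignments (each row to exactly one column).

Minimum assignment cost: 17

optimal assignment: row0→col2 (cost 13), row1→col0 (cost 2), row2→col1 (cost 2)
total = 13 + 2 + 2 = 17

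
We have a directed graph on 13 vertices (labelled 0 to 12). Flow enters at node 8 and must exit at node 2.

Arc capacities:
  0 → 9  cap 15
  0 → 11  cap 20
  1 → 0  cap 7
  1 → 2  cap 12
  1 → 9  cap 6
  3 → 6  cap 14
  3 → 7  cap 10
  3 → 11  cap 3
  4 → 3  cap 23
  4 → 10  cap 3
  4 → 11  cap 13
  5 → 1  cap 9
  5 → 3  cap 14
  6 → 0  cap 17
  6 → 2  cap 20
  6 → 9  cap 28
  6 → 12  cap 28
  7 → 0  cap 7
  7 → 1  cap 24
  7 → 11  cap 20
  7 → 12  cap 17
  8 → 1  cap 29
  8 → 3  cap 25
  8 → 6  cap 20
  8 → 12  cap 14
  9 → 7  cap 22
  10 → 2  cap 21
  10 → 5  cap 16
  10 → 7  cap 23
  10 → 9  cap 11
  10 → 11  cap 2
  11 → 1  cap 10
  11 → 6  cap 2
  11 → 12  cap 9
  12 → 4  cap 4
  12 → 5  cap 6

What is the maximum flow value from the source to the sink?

Maximum flow value: 35

augment #1: 8→1→2 bottleneck 12, total now 12
augment #2: 8→6→2 bottleneck 20, total now 32
augment #3: 8→12→4→10→2 bottleneck 3, total now 35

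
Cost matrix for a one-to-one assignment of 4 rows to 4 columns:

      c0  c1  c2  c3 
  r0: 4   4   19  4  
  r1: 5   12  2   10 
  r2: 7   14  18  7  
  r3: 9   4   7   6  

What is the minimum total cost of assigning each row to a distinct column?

Minimum assignment cost: 17

one of 2 optimal assignments: row0→col0 (cost 4), row1→col2 (cost 2), row2→col3 (cost 7), row3→col1 (cost 4)
total = 4 + 2 + 7 + 4 = 17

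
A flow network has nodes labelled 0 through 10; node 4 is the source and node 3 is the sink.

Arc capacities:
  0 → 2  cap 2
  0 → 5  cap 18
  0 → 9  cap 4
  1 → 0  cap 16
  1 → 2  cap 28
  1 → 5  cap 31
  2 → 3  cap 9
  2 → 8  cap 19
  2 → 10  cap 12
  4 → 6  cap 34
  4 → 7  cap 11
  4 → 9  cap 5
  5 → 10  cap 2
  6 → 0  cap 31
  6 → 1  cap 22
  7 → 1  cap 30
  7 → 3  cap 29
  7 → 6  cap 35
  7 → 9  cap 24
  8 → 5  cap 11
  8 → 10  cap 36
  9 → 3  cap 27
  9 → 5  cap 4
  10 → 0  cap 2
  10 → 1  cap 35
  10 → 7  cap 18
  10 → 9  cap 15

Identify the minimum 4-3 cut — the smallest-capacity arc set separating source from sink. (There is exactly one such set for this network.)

augment #1: 4→7→3 push 11
augment #2: 4→9→3 push 5
augment #3: 4→6→0→2→3 push 2
augment #4: 4→6→0→9→3 push 4
augment #5: 4→6→1→2→3 push 7
augment #6: 4→6→0→5→10→7→3 push 2
augment #7: 4→6→1→2→10→7→3 push 12
augment #8: 4→6→1→2→8→10→7→3 push 3
max flow = 46; residual-reachable set from 4 gives S-side
cut edges (S→T): {(0,2), (0,9), (4,7), (4,9), (5,10), (6,1)} total cap 46

Min-cut arcs: {(0,2), (0,9), (4,7), (4,9), (5,10), (6,1)} (total capacity 46)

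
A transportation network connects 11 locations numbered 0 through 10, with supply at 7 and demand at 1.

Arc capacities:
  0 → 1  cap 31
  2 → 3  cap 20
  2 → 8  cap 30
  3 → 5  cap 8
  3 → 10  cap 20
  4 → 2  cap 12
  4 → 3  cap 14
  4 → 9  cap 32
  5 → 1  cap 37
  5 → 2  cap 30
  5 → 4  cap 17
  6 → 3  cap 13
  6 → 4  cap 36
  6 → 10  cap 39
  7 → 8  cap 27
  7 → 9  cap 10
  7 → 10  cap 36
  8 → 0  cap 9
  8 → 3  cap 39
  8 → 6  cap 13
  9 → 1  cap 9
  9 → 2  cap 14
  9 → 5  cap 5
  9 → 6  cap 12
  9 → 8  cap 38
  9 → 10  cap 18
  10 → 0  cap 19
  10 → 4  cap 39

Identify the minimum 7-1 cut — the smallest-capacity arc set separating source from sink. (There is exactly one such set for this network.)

augment #1: 7→9→1 push 9
augment #2: 7→8→0→1 push 9
augment #3: 7→9→5→1 push 1
augment #4: 7→10→0→1 push 19
augment #5: 7→8→3→5→1 push 8
augment #6: 7→10→4→9→5→1 push 4
max flow = 50; residual-reachable set from 7 gives S-side
cut edges (S→T): {(3,5), (8,0), (9,1), (9,5), (10,0)} total cap 50

Min-cut arcs: {(3,5), (8,0), (9,1), (9,5), (10,0)} (total capacity 50)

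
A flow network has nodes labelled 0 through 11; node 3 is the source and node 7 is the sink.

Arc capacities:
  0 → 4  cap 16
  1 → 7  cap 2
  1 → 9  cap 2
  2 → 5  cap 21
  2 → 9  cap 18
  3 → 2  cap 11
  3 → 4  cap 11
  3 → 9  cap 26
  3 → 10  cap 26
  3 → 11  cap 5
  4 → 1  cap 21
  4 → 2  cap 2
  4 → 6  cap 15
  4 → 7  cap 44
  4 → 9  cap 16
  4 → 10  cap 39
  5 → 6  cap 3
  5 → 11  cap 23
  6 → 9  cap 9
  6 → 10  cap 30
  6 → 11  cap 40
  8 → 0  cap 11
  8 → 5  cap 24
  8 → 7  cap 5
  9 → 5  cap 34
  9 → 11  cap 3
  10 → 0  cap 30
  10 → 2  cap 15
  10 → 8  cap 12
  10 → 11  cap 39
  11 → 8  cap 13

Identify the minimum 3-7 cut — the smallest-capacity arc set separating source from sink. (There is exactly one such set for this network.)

Min-cut arcs: {(0,4), (3,4), (8,7)} (total capacity 32)

augment #1: 3→4→7 push 11
augment #2: 3→10→8→7 push 5
augment #3: 3→10→0→4→7 push 16
max flow = 32; residual-reachable set from 3 gives S-side
cut edges (S→T): {(0,4), (3,4), (8,7)} total cap 32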